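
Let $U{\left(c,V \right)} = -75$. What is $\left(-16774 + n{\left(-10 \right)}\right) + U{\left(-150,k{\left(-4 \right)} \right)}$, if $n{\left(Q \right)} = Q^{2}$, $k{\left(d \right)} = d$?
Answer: $-16749$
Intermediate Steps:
$\left(-16774 + n{\left(-10 \right)}\right) + U{\left(-150,k{\left(-4 \right)} \right)} = \left(-16774 + \left(-10\right)^{2}\right) - 75 = \left(-16774 + 100\right) - 75 = -16674 - 75 = -16749$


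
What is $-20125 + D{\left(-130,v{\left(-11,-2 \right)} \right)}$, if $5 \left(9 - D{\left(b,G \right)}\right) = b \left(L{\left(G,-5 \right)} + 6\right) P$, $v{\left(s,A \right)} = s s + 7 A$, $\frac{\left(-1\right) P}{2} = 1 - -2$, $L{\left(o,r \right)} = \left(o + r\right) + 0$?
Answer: $-36964$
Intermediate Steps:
$L{\left(o,r \right)} = o + r$
$P = -6$ ($P = - 2 \left(1 - -2\right) = - 2 \left(1 + 2\right) = \left(-2\right) 3 = -6$)
$v{\left(s,A \right)} = s^{2} + 7 A$
$D{\left(b,G \right)} = 9 + \frac{6 b \left(1 + G\right)}{5}$ ($D{\left(b,G \right)} = 9 - \frac{b \left(\left(G - 5\right) + 6\right) \left(-6\right)}{5} = 9 - \frac{b \left(\left(-5 + G\right) + 6\right) \left(-6\right)}{5} = 9 - \frac{b \left(1 + G\right) \left(-6\right)}{5} = 9 - \frac{\left(-6\right) b \left(1 + G\right)}{5} = 9 + \frac{6 b \left(1 + G\right)}{5}$)
$-20125 + D{\left(-130,v{\left(-11,-2 \right)} \right)} = -20125 + \left(9 + \frac{6}{5} \left(-130\right) + \frac{6}{5} \left(\left(-11\right)^{2} + 7 \left(-2\right)\right) \left(-130\right)\right) = -20125 + \left(9 - 156 + \frac{6}{5} \left(121 - 14\right) \left(-130\right)\right) = -20125 + \left(9 - 156 + \frac{6}{5} \cdot 107 \left(-130\right)\right) = -20125 - 16839 = -36964$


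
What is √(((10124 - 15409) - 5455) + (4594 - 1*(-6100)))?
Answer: I*√46 ≈ 6.7823*I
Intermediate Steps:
√(((10124 - 15409) - 5455) + (4594 - 1*(-6100))) = √((-5285 - 5455) + (4594 + 6100)) = √(-10740 + 10694) = √(-46) = I*√46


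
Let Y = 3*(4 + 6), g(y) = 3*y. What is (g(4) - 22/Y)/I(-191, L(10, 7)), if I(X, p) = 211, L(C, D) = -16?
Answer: 169/3165 ≈ 0.053397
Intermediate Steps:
Y = 30 (Y = 3*10 = 30)
(g(4) - 22/Y)/I(-191, L(10, 7)) = (3*4 - 22/30)/211 = (12 - 22*1/30)*(1/211) = (12 - 11/15)*(1/211) = (169/15)*(1/211) = 169/3165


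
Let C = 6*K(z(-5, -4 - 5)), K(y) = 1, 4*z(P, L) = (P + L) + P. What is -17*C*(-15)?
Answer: 1530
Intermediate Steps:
z(P, L) = P/2 + L/4 (z(P, L) = ((P + L) + P)/4 = ((L + P) + P)/4 = (L + 2*P)/4 = P/2 + L/4)
C = 6 (C = 6*1 = 6)
-17*C*(-15) = -17*6*(-15) = -102*(-15) = 1530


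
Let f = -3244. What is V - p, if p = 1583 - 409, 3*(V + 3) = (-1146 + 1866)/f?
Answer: -954607/811 ≈ -1177.1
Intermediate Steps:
V = -2493/811 (V = -3 + ((-1146 + 1866)/(-3244))/3 = -3 + (720*(-1/3244))/3 = -3 + (1/3)*(-180/811) = -3 - 60/811 = -2493/811 ≈ -3.0740)
p = 1174
V - p = -2493/811 - 1*1174 = -2493/811 - 1174 = -954607/811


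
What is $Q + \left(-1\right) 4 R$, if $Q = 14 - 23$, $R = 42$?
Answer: $-177$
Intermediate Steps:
$Q = -9$
$Q + \left(-1\right) 4 R = -9 + \left(-1\right) 4 \cdot 42 = -9 - 168 = -177$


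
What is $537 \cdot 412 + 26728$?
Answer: $247972$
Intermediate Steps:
$537 \cdot 412 + 26728 = 221244 + 26728 = 247972$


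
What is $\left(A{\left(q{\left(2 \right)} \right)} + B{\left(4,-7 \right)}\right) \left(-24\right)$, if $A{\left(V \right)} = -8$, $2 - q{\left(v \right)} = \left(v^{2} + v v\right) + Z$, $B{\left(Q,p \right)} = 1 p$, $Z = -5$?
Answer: $360$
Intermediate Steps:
$B{\left(Q,p \right)} = p$
$q{\left(v \right)} = 7 - 2 v^{2}$ ($q{\left(v \right)} = 2 - \left(\left(v^{2} + v v\right) - 5\right) = 2 - \left(\left(v^{2} + v^{2}\right) - 5\right) = 2 - \left(2 v^{2} - 5\right) = 2 - \left(-5 + 2 v^{2}\right) = 7 - 2 v^{2}$)
$\left(A{\left(q{\left(2 \right)} \right)} + B{\left(4,-7 \right)}\right) \left(-24\right) = \left(-8 - 7\right) \left(-24\right) = \left(-15\right) \left(-24\right) = 360$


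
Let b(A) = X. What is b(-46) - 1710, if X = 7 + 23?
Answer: -1680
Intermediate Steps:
X = 30
b(A) = 30
b(-46) - 1710 = 30 - 1710 = -1680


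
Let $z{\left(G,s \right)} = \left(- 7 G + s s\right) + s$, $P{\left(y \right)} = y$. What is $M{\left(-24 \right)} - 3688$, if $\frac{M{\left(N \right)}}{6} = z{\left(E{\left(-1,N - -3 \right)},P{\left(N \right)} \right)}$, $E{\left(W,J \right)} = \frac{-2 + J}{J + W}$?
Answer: $- \frac{4619}{11} \approx -419.91$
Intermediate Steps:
$E{\left(W,J \right)} = \frac{-2 + J}{J + W}$
$z{\left(G,s \right)} = s + s^{2} - 7 G$ ($z{\left(G,s \right)} = \left(- 7 G + s^{2}\right) + s = \left(s^{2} - 7 G\right) + s = s + s^{2} - 7 G$)
$M{\left(N \right)} = 6 N + 6 N^{2} - \frac{42 \left(1 + N\right)}{2 + N}$ ($M{\left(N \right)} = 6 \left(N + N^{2} - 7 \frac{-2 + \left(N - -3\right)}{\left(N - -3\right) - 1}\right) = 6 \left(N + N^{2} - 7 \frac{-2 + \left(N + 3\right)}{\left(N + 3\right) - 1}\right) = 6 \left(N + N^{2} - 7 \frac{-2 + \left(3 + N\right)}{\left(3 + N\right) - 1}\right) = 6 \left(N + N^{2} - 7 \frac{1 + N}{2 + N}\right) = 6 \left(N + N^{2} - \frac{7 \left(1 + N\right)}{2 + N}\right) = 6 N + 6 N^{2} - \frac{42 \left(1 + N\right)}{2 + N}$)
$M{\left(-24 \right)} - 3688 = \frac{6 \left(-7 - -168 - 24 \left(1 - 24\right) \left(2 - 24\right)\right)}{2 - 24} - 3688 = \frac{6 \left(-7 + 168 - \left(-552\right) \left(-22\right)\right)}{-22} - 3688 = 6 \left(- \frac{1}{22}\right) \left(-7 + 168 - 12144\right) - 3688 = 6 \left(- \frac{1}{22}\right) \left(-11983\right) - 3688 = \frac{35949}{11} - 3688 = - \frac{4619}{11}$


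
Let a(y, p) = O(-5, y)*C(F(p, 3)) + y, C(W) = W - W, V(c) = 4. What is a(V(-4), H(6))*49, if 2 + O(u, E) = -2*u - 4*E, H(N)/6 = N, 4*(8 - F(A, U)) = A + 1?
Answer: 196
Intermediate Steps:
F(A, U) = 31/4 - A/4 (F(A, U) = 8 - (A + 1)/4 = 8 - (1 + A)/4 = 8 + (-¼ - A/4) = 31/4 - A/4)
H(N) = 6*N
O(u, E) = -2 - 4*E - 2*u (O(u, E) = -2 + (-2*u - 4*E) = -2 + (-4*E - 2*u) = -2 - 4*E - 2*u)
C(W) = 0
a(y, p) = y (a(y, p) = (-2 - 4*y - 2*(-5))*0 + y = (-2 - 4*y + 10)*0 + y = (8 - 4*y)*0 + y = 0 + y = y)
a(V(-4), H(6))*49 = 4*49 = 196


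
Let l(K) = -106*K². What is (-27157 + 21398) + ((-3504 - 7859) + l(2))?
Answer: -17546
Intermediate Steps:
(-27157 + 21398) + ((-3504 - 7859) + l(2)) = (-27157 + 21398) + ((-3504 - 7859) - 106*2²) = -5759 + (-11363 - 106*4) = -5759 + (-11363 - 424) = -5759 - 11787 = -17546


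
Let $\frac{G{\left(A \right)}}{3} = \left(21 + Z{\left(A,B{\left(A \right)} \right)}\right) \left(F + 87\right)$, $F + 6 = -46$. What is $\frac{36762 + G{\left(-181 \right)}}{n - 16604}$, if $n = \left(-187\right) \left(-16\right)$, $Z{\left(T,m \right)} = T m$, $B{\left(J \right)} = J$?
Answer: $- \frac{869718}{3403} \approx -255.57$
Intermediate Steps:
$F = -52$ ($F = -6 - 46 = -52$)
$G{\left(A \right)} = 2205 + 105 A^{2}$ ($G{\left(A \right)} = 3 \left(21 + A A\right) \left(-52 + 87\right) = 3 \left(21 + A^{2}\right) 35 = 3 \left(735 + 35 A^{2}\right) = 2205 + 105 A^{2}$)
$n = 2992$
$\frac{36762 + G{\left(-181 \right)}}{n - 16604} = \frac{36762 + \left(2205 + 105 \left(-181\right)^{2}\right)}{2992 - 16604} = \frac{36762 + \left(2205 + 105 \cdot 32761\right)}{-13612} = \left(36762 + \left(2205 + 3439905\right)\right) \left(- \frac{1}{13612}\right) = \left(36762 + 3442110\right) \left(- \frac{1}{13612}\right) = 3478872 \left(- \frac{1}{13612}\right) = - \frac{869718}{3403}$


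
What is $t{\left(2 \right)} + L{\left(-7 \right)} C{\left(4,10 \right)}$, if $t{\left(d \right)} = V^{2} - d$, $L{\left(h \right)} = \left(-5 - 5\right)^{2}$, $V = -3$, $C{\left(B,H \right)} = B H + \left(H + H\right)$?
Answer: $6007$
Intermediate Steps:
$C{\left(B,H \right)} = 2 H + B H$ ($C{\left(B,H \right)} = B H + 2 H = 2 H + B H$)
$L{\left(h \right)} = 100$ ($L{\left(h \right)} = \left(-10\right)^{2} = 100$)
$t{\left(d \right)} = 9 - d$ ($t{\left(d \right)} = \left(-3\right)^{2} - d = 9 - d$)
$t{\left(2 \right)} + L{\left(-7 \right)} C{\left(4,10 \right)} = \left(9 - 2\right) + 100 \cdot 10 \left(2 + 4\right) = \left(9 - 2\right) + 100 \cdot 10 \cdot 6 = 7 + 100 \cdot 60 = 7 + 6000 = 6007$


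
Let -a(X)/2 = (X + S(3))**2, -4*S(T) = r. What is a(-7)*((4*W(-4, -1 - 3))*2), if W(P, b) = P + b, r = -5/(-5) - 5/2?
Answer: 5618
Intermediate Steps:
r = -3/2 (r = -5*(-1/5) - 5*1/2 = 1 - 5/2 = -3/2 ≈ -1.5000)
S(T) = 3/8 (S(T) = -1/4*(-3/2) = 3/8)
a(X) = -2*(3/8 + X)**2 (a(X) = -2*(X + 3/8)**2 = -2*(3/8 + X)**2)
a(-7)*((4*W(-4, -1 - 3))*2) = (-(3 + 8*(-7))**2/32)*((4*(-4 + (-1 - 3)))*2) = (-(3 - 56)**2/32)*((4*(-4 - 4))*2) = (-1/32*(-53)**2)*((4*(-8))*2) = (-1/32*2809)*(-32*2) = -2809/32*(-64) = 5618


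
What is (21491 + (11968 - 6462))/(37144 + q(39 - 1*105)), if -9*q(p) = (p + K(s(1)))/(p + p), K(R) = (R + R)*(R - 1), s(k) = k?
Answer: 485946/668591 ≈ 0.72682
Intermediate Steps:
K(R) = 2*R*(-1 + R) (K(R) = (2*R)*(-1 + R) = 2*R*(-1 + R))
q(p) = -1/18 (q(p) = -(p + 2*1*(-1 + 1))/(9*(p + p)) = -(p + 2*1*0)/(9*(2*p)) = -(p + 0)*1/(2*p)/9 = -p*1/(2*p)/9 = -⅑*½ = -1/18)
(21491 + (11968 - 6462))/(37144 + q(39 - 1*105)) = (21491 + (11968 - 6462))/(37144 - 1/18) = (21491 + 5506)/(668591/18) = 26997*(18/668591) = 485946/668591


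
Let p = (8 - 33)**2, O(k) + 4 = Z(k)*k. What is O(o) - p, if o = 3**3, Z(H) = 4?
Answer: -521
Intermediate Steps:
o = 27
O(k) = -4 + 4*k
p = 625 (p = (-25)**2 = 625)
O(o) - p = (-4 + 4*27) - 1*625 = (-4 + 108) - 625 = 104 - 625 = -521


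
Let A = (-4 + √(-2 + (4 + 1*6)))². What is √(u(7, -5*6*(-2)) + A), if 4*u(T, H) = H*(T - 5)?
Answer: √(54 - 16*√2) ≈ 5.6011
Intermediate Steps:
u(T, H) = H*(-5 + T)/4 (u(T, H) = (H*(T - 5))/4 = (H*(-5 + T))/4 = H*(-5 + T)/4)
A = (-4 + 2*√2)² (A = (-4 + √(-2 + (4 + 6)))² = (-4 + √(-2 + 10))² = (-4 + √8)² = (-4 + 2*√2)² ≈ 1.3726)
√(u(7, -5*6*(-2)) + A) = √((-5*6*(-2))*(-5 + 7)/4 + (24 - 16*√2)) = √((¼)*(-30*(-2))*2 + (24 - 16*√2)) = √((¼)*60*2 + (24 - 16*√2)) = √(30 + (24 - 16*√2)) = √(54 - 16*√2)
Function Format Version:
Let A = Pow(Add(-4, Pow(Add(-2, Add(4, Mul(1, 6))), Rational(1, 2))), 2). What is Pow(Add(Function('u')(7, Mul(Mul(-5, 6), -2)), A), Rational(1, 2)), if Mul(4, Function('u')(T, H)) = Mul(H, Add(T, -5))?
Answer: Pow(Add(54, Mul(-16, Pow(2, Rational(1, 2)))), Rational(1, 2)) ≈ 5.6011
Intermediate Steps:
Function('u')(T, H) = Mul(Rational(1, 4), H, Add(-5, T)) (Function('u')(T, H) = Mul(Rational(1, 4), Mul(H, Add(T, -5))) = Mul(Rational(1, 4), Mul(H, Add(-5, T))) = Mul(Rational(1, 4), H, Add(-5, T)))
A = Pow(Add(-4, Mul(2, Pow(2, Rational(1, 2)))), 2) (A = Pow(Add(-4, Pow(Add(-2, Add(4, 6)), Rational(1, 2))), 2) = Pow(Add(-4, Pow(Add(-2, 10), Rational(1, 2))), 2) = Pow(Add(-4, Pow(8, Rational(1, 2))), 2) = Pow(Add(-4, Mul(2, Pow(2, Rational(1, 2)))), 2) ≈ 1.3726)
Pow(Add(Function('u')(7, Mul(Mul(-5, 6), -2)), A), Rational(1, 2)) = Pow(Add(Mul(Rational(1, 4), Mul(Mul(-5, 6), -2), Add(-5, 7)), Add(24, Mul(-16, Pow(2, Rational(1, 2))))), Rational(1, 2)) = Pow(Add(Mul(Rational(1, 4), Mul(-30, -2), 2), Add(24, Mul(-16, Pow(2, Rational(1, 2))))), Rational(1, 2)) = Pow(Add(Mul(Rational(1, 4), 60, 2), Add(24, Mul(-16, Pow(2, Rational(1, 2))))), Rational(1, 2)) = Pow(Add(30, Add(24, Mul(-16, Pow(2, Rational(1, 2))))), Rational(1, 2)) = Pow(Add(54, Mul(-16, Pow(2, Rational(1, 2)))), Rational(1, 2))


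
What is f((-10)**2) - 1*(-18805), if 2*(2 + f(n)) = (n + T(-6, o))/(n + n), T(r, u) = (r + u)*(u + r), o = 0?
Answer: 940167/50 ≈ 18803.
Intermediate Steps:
T(r, u) = (r + u)**2 (T(r, u) = (r + u)*(r + u) = (r + u)**2)
f(n) = -2 + (36 + n)/(4*n) (f(n) = -2 + ((n + (-6 + 0)**2)/(n + n))/2 = -2 + ((n + (-6)**2)/((2*n)))/2 = -2 + ((n + 36)*(1/(2*n)))/2 = -2 + ((36 + n)*(1/(2*n)))/2 = -2 + ((36 + n)/(2*n))/2 = -2 + (36 + n)/(4*n))
f((-10)**2) - 1*(-18805) = (-7/4 + 9/((-10)**2)) - 1*(-18805) = (-7/4 + 9/100) + 18805 = -83/50 + 18805 = 940167/50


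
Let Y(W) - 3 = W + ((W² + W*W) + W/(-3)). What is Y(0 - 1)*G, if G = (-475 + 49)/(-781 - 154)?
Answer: 1846/935 ≈ 1.9743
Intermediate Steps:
G = 426/935 (G = -426/(-935) = -426*(-1/935) = 426/935 ≈ 0.45562)
Y(W) = 3 + 2*W² + 2*W/3 (Y(W) = 3 + (W + ((W² + W*W) + W/(-3))) = 3 + (W + ((W² + W²) + W*(-⅓))) = 3 + (W + (2*W² - W/3)) = 3 + (2*W² + 2*W/3) = 3 + 2*W² + 2*W/3)
Y(0 - 1)*G = (3 + 2*(0 - 1)² + 2*(0 - 1)/3)*(426/935) = (3 + 2*(-1)² + (⅔)*(-1))*(426/935) = (3 + 2*1 - ⅔)*(426/935) = (3 + 2 - ⅔)*(426/935) = (13/3)*(426/935) = 1846/935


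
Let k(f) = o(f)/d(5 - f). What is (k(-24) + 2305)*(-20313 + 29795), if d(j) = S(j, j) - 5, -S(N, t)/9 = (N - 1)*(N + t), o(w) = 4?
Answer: 319556684282/14621 ≈ 2.1856e+7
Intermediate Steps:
S(N, t) = -9*(-1 + N)*(N + t) (S(N, t) = -9*(N - 1)*(N + t) = -9*(-1 + N)*(N + t))
d(j) = -5 - 18*j² + 18*j (d(j) = (-9*j² + 9*j + 9*j - 9*j*j) - 5 = (-9*j² + 9*j + 9*j - 9*j²) - 5 = (-18*j² + 18*j) - 5 = -5 - 18*j² + 18*j)
k(f) = 4/(85 - 18*f - 18*(5 - f)²) (k(f) = 4/(-5 - 18*(5 - f)² + 18*(5 - f)) = 4/(-5 - 18*(5 - f)² + (90 - 18*f)) = 4/(85 - 18*f - 18*(5 - f)²))
(k(-24) + 2305)*(-20313 + 29795) = (-4/(365 - 162*(-24) + 18*(-24)²) + 2305)*(-20313 + 29795) = (-4/(365 + 3888 + 18*576) + 2305)*9482 = (-4/(365 + 3888 + 10368) + 2305)*9482 = (-4/14621 + 2305)*9482 = (33701401/14621)*9482 = 319556684282/14621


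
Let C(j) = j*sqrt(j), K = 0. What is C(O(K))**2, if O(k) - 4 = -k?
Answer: 64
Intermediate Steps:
O(k) = 4 - k
C(j) = j**(3/2)
C(O(K))**2 = ((4 - 1*0)**(3/2))**2 = ((4 + 0)**(3/2))**2 = (4**(3/2))**2 = 8**2 = 64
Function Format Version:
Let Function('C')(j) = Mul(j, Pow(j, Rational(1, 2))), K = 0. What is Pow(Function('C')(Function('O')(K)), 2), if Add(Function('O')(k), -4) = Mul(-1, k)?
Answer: 64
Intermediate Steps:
Function('O')(k) = Add(4, Mul(-1, k))
Function('C')(j) = Pow(j, Rational(3, 2))
Pow(Function('C')(Function('O')(K)), 2) = Pow(Pow(Add(4, Mul(-1, 0)), Rational(3, 2)), 2) = Pow(Pow(Add(4, 0), Rational(3, 2)), 2) = Pow(Pow(4, Rational(3, 2)), 2) = Pow(8, 2) = 64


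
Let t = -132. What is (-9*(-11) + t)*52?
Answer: -1716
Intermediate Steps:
(-9*(-11) + t)*52 = (-9*(-11) - 132)*52 = (99 - 132)*52 = -33*52 = -1716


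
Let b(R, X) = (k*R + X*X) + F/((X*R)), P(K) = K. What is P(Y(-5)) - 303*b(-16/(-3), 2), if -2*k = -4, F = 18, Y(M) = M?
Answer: -79365/16 ≈ -4960.3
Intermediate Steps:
k = 2 (k = -½*(-4) = 2)
b(R, X) = X² + 2*R + 18/(R*X) (b(R, X) = (2*R + X*X) + 18/((X*R)) = (2*R + X²) + 18/((R*X)) = (X² + 2*R) + 18*(1/(R*X)) = (X² + 2*R) + 18/(R*X) = X² + 2*R + 18/(R*X))
P(Y(-5)) - 303*b(-16/(-3), 2) = -5 - 303*(2² + 2*(-16/(-3)) + 18/(-16/(-3)*2)) = -5 - 303*(4 + 2*(-16*(-⅓)) + 18*(½)/(-16*(-⅓))) = -5 - 303*(4 + 2*(16/3) + 18*(½)/(16/3)) = -5 - 303*(4 + 32/3 + 18*(3/16)*(½)) = -5 - 303*(4 + 32/3 + 27/16) = -5 - 303*785/48 = -5 - 79285/16 = -79365/16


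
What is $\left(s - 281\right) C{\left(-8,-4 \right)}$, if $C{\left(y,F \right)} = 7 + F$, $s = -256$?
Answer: $-1611$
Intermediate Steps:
$\left(s - 281\right) C{\left(-8,-4 \right)} = \left(-256 - 281\right) \left(7 - 4\right) = \left(-537\right) 3 = -1611$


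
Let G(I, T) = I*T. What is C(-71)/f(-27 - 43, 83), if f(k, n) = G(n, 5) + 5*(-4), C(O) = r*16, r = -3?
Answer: -48/395 ≈ -0.12152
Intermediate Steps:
C(O) = -48 (C(O) = -3*16 = -48)
f(k, n) = -20 + 5*n (f(k, n) = n*5 + 5*(-4) = 5*n - 20 = -20 + 5*n)
C(-71)/f(-27 - 43, 83) = -48/(-20 + 5*83) = -48/(-20 + 415) = -48/395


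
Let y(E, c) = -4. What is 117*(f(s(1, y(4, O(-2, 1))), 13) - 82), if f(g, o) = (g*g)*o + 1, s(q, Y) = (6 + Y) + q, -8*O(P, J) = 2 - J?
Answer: 4212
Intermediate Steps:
O(P, J) = -1/4 + J/8 (O(P, J) = -(2 - J)/8 = -1/4 + J/8)
s(q, Y) = 6 + Y + q
f(g, o) = 1 + o*g**2 (f(g, o) = g**2*o + 1 = o*g**2 + 1 = 1 + o*g**2)
117*(f(s(1, y(4, O(-2, 1))), 13) - 82) = 117*((1 + 13*(6 - 4 + 1)**2) - 82) = 117*((1 + 13*3**2) - 82) = 117*((1 + 13*9) - 82) = 117*((1 + 117) - 82) = 117*(118 - 82) = 117*36 = 4212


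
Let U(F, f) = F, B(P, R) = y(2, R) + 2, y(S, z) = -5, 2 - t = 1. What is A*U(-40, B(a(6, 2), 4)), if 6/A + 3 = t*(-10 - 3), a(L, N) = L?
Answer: 15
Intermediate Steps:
t = 1 (t = 2 - 1*1 = 2 - 1 = 1)
B(P, R) = -3 (B(P, R) = -5 + 2 = -3)
A = -3/8 (A = 6/(-3 + 1*(-10 - 3)) = 6/(-3 + 1*(-13)) = 6/(-3 - 13) = 6/(-16) = 6*(-1/16) = -3/8 ≈ -0.37500)
A*U(-40, B(a(6, 2), 4)) = -3/8*(-40) = 15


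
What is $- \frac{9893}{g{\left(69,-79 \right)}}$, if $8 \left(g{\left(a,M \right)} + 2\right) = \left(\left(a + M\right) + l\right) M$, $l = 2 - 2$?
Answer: $- \frac{39572}{387} \approx -102.25$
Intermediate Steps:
$l = 0$ ($l = 2 - 2 = 0$)
$g{\left(a,M \right)} = -2 + \frac{M \left(M + a\right)}{8}$ ($g{\left(a,M \right)} = -2 + \frac{\left(\left(a + M\right) + 0\right) M}{8} = -2 + \frac{\left(\left(M + a\right) + 0\right) M}{8} = -2 + \frac{\left(M + a\right) M}{8} = -2 + \frac{M \left(M + a\right)}{8}$)
$- \frac{9893}{g{\left(69,-79 \right)}} = - \frac{9893}{-2 + \frac{\left(-79\right)^{2}}{8} + \frac{1}{8} \left(-79\right) 69} = - \frac{9893}{-2 + \frac{1}{8} \cdot 6241 - \frac{5451}{8}} = - \frac{9893}{-2 + \frac{6241}{8} - \frac{5451}{8}} = - \frac{9893}{\frac{387}{4}} = \left(-9893\right) \frac{4}{387} = - \frac{39572}{387}$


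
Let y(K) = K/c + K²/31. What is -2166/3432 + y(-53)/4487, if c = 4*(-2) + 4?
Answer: -12093080/19890871 ≈ -0.60797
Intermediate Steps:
c = -4 (c = -8 + 4 = -4)
y(K) = -K/4 + K²/31 (y(K) = K/(-4) + K²/31 = K*(-¼) + K²*(1/31) = -K/4 + K²/31)
-2166/3432 + y(-53)/4487 = -2166/3432 + ((1/124)*(-53)*(-31 + 4*(-53)))/4487 = -2166*1/3432 + ((1/124)*(-53)*(-31 - 212))*(1/4487) = -361/572 + ((1/124)*(-53)*(-243))*(1/4487) = -361/572 + (12879/124)*(1/4487) = -361/572 + 12879/556388 = -12093080/19890871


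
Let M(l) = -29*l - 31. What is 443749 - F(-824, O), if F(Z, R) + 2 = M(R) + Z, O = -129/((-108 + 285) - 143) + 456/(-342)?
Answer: 45334645/102 ≈ 4.4446e+5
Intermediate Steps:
M(l) = -31 - 29*l
O = -523/102 (O = -129/(177 - 143) + 456*(-1/342) = -129/34 - 4/3 = -523/102 ≈ -5.1274)
F(Z, R) = -33 + Z - 29*R (F(Z, R) = -2 + ((-31 - 29*R) + Z) = -2 + (-31 + Z - 29*R) = -33 + Z - 29*R)
443749 - F(-824, O) = 443749 - (-33 - 824 - 29*(-523/102)) = 443749 - (-33 - 824 + 15167/102) = 443749 - 1*(-72247/102) = 443749 + 72247/102 = 45334645/102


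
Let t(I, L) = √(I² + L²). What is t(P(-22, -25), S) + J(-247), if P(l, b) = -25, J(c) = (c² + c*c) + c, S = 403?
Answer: 121771 + √163034 ≈ 1.2217e+5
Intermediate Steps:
J(c) = c + 2*c² (J(c) = (c² + c²) + c = 2*c² + c = c + 2*c²)
t(P(-22, -25), S) + J(-247) = √((-25)² + 403²) - 247*(1 + 2*(-247)) = √(625 + 162409) - 247*(1 - 494) = √163034 - 247*(-493) = √163034 + 121771 = 121771 + √163034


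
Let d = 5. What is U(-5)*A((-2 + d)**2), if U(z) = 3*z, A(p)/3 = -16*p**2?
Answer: 58320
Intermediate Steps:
A(p) = -48*p**2 (A(p) = 3*(-16*p**2) = -48*p**2)
U(-5)*A((-2 + d)**2) = (3*(-5))*(-48*(-2 + 5)**4) = -(-720)*(3**2)**2 = -(-720)*9**2 = -(-720)*81 = -15*(-3888) = 58320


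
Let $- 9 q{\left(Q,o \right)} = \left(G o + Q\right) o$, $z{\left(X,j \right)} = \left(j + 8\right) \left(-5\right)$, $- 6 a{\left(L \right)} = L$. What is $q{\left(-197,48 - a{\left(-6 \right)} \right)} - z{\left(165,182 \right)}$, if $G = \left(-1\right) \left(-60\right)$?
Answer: $- \frac{114731}{9} \approx -12748.0$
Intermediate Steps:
$a{\left(L \right)} = - \frac{L}{6}$
$G = 60$
$z{\left(X,j \right)} = -40 - 5 j$ ($z{\left(X,j \right)} = \left(8 + j\right) \left(-5\right) = -40 - 5 j$)
$q{\left(Q,o \right)} = - \frac{o \left(Q + 60 o\right)}{9}$ ($q{\left(Q,o \right)} = - \frac{\left(60 o + Q\right) o}{9} = - \frac{\left(Q + 60 o\right) o}{9} = - \frac{o \left(Q + 60 o\right)}{9}$)
$q{\left(-197,48 - a{\left(-6 \right)} \right)} - z{\left(165,182 \right)} = - \frac{\left(48 - \left(- \frac{1}{6}\right) \left(-6\right)\right) \left(-197 + 60 \left(48 - \left(- \frac{1}{6}\right) \left(-6\right)\right)\right)}{9} - \left(-40 - 910\right) = - \frac{\left(48 - 1\right) \left(-197 + 60 \left(48 - 1\right)\right)}{9} - \left(-40 - 910\right) = - \frac{\left(48 - 1\right) \left(-197 + 60 \left(48 - 1\right)\right)}{9} - -950 = \left(- \frac{1}{9}\right) 47 \left(-197 + 60 \cdot 47\right) + 950 = \left(- \frac{1}{9}\right) 47 \left(-197 + 2820\right) + 950 = \left(- \frac{1}{9}\right) 47 \cdot 2623 + 950 = - \frac{123281}{9} + 950 = - \frac{114731}{9}$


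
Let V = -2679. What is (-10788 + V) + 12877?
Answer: -590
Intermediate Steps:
(-10788 + V) + 12877 = (-10788 - 2679) + 12877 = -13467 + 12877 = -590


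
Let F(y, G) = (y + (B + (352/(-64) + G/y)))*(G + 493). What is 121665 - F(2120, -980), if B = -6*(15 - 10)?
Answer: 60239343/53 ≈ 1.1366e+6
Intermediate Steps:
B = -30 (B = -6*5 = -30)
F(y, G) = (493 + G)*(-71/2 + y + G/y) (F(y, G) = (y + (-30 + (352/(-64) + G/y)))*(G + 493) = (y + (-30 + (352*(-1/64) + G/y)))*(493 + G) = (y + (-30 + (-11/2 + G/y)))*(493 + G) = (y + (-71/2 + G/y))*(493 + G) = (-71/2 + y + G/y)*(493 + G) = (493 + G)*(-71/2 + y + G/y))
121665 - F(2120, -980) = 121665 - ((-980)² + 493*(-980) + (½)*2120*(-35003 - 71*(-980) + 986*2120 + 2*(-980)*2120))/2120 = 121665 - (960400 - 483140 + (½)*2120*(-35003 + 69580 + 2090320 - 4155200))/2120 = 121665 - (960400 - 483140 + (½)*2120*(-2030303))/2120 = 121665 - (960400 - 483140 - 2152121180)/2120 = 121665 - (-2151643920)/2120 = 121665 - 1*(-53791098/53) = 121665 + 53791098/53 = 60239343/53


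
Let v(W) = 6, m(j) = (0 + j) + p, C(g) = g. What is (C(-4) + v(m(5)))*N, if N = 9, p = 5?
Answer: 18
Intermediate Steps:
m(j) = 5 + j (m(j) = (0 + j) + 5 = j + 5 = 5 + j)
(C(-4) + v(m(5)))*N = (-4 + 6)*9 = 2*9 = 18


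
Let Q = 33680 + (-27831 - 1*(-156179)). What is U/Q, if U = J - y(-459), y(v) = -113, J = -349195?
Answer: -174541/81014 ≈ -2.1545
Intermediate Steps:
U = -349082 (U = -349195 - 1*(-113) = -349195 + 113 = -349082)
Q = 162028 (Q = 33680 + (-27831 + 156179) = 33680 + 128348 = 162028)
U/Q = -349082/162028 = -349082*1/162028 = -174541/81014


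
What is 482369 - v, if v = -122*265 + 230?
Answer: 514469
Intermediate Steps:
v = -32100 (v = -32330 + 230 = -32100)
482369 - v = 482369 - 1*(-32100) = 482369 + 32100 = 514469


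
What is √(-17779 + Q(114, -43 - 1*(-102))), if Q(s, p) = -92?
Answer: I*√17871 ≈ 133.68*I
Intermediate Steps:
√(-17779 + Q(114, -43 - 1*(-102))) = √(-17779 - 92) = √(-17871) = I*√17871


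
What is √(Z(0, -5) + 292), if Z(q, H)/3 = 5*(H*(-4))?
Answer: 4*√37 ≈ 24.331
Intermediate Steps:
Z(q, H) = -60*H (Z(q, H) = 3*(5*(H*(-4))) = 3*(5*(-4*H)) = 3*(-20*H) = -60*H)
√(Z(0, -5) + 292) = √(-60*(-5) + 292) = √(300 + 292) = √592 = 4*√37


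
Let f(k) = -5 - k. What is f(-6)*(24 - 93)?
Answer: -69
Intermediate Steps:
f(-6)*(24 - 93) = (-5 - 1*(-6))*(24 - 93) = (-5 + 6)*(-69) = 1*(-69) = -69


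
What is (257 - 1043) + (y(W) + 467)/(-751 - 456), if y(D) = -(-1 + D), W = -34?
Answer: -949204/1207 ≈ -786.42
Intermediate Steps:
y(D) = 1 - D
(257 - 1043) + (y(W) + 467)/(-751 - 456) = (257 - 1043) + ((1 - 1*(-34)) + 467)/(-751 - 456) = -786 + ((1 + 34) + 467)/(-1207) = -786 + (35 + 467)*(-1/1207) = -786 + 502*(-1/1207) = -786 - 502/1207 = -949204/1207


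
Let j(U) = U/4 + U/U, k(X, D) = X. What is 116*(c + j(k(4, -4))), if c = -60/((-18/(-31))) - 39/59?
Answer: -2094148/177 ≈ -11831.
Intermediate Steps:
c = -18407/177 (c = -60/((-18*(-1/31))) - 39*1/59 = -60/18/31 - 39/59 = -60*31/18 - 39/59 = -310/3 - 39/59 = -18407/177 ≈ -103.99)
j(U) = 1 + U/4 (j(U) = U*(¼) + 1 = U/4 + 1 = 1 + U/4)
116*(c + j(k(4, -4))) = 116*(-18407/177 + (1 + (¼)*4)) = 116*(-18407/177 + (1 + 1)) = 116*(-18407/177 + 2) = 116*(-18053/177) = -2094148/177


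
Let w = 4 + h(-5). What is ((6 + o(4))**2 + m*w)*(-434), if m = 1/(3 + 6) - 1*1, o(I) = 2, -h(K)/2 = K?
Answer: -201376/9 ≈ -22375.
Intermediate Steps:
h(K) = -2*K
w = 14 (w = 4 - 2*(-5) = 4 + 10 = 14)
m = -8/9 (m = 1/9 - 1 = -8/9 ≈ -0.88889)
((6 + o(4))**2 + m*w)*(-434) = ((6 + 2)**2 - 8/9*14)*(-434) = (8**2 - 112/9)*(-434) = (64 - 112/9)*(-434) = (464/9)*(-434) = -201376/9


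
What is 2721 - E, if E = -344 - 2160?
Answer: 5225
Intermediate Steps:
E = -2504
2721 - E = 2721 - 1*(-2504) = 2721 + 2504 = 5225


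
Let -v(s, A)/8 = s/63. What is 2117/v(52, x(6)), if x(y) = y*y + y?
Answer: -133371/416 ≈ -320.60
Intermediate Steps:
x(y) = y + y**2 (x(y) = y**2 + y = y + y**2)
v(s, A) = -8*s/63
2117/v(52, x(6)) = 2117/((-8/63*52)) = 2117/(-416/63) = 2117*(-63/416) = -133371/416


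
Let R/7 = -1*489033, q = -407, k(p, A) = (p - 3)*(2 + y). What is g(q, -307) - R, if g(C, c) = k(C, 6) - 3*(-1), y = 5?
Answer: 3420364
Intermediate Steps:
k(p, A) = -21 + 7*p (k(p, A) = (p - 3)*(2 + 5) = (-3 + p)*7 = -21 + 7*p)
g(C, c) = -18 + 7*C (g(C, c) = (-21 + 7*C) - 3*(-1) = (-21 + 7*C) + 3 = -18 + 7*C)
R = -3423231 (R = 7*(-1*489033) = 7*(-489033) = -3423231)
g(q, -307) - R = (-18 + 7*(-407)) - 1*(-3423231) = (-18 - 2849) + 3423231 = -2867 + 3423231 = 3420364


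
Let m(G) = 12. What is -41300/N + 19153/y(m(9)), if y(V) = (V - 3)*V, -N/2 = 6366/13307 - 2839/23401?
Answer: 99515356014847/1715536692 ≈ 58008.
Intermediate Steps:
N = -31769198/44485301 (N = -2*(6366/13307 - 2839/23401) = -2*15884599/44485301 = -31769198/44485301 ≈ -0.71415)
y(V) = V*(-3 + V) (y(V) = (-3 + V)*V = V*(-3 + V))
-41300/N + 19153/y(m(9)) = -41300/(-31769198/44485301) + 19153/((12*(-3 + 12))) = -41300*(-44485301/31769198) + 19153/((12*9)) = 918621465650/15884599 + 19153/108 = 99515356014847/1715536692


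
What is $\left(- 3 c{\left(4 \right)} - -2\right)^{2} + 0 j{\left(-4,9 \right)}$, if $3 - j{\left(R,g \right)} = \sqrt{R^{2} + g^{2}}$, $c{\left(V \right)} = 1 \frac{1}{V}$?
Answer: $\frac{25}{16} \approx 1.5625$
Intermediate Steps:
$c{\left(V \right)} = \frac{1}{V}$
$j{\left(R,g \right)} = 3 - \sqrt{R^{2} + g^{2}}$
$\left(- 3 c{\left(4 \right)} - -2\right)^{2} + 0 j{\left(-4,9 \right)} = \left(- \frac{3}{4} - -2\right)^{2} + 0 \left(3 - \sqrt{\left(-4\right)^{2} + 9^{2}}\right) = \left(\left(-3\right) \frac{1}{4} + \left(4 - 2\right)\right)^{2} + 0 \left(3 - \sqrt{16 + 81}\right) = \left(- \frac{3}{4} + 2\right)^{2} + 0 \left(3 - \sqrt{97}\right) = \left(\frac{5}{4}\right)^{2} + 0 = \frac{25}{16} + 0 = \frac{25}{16}$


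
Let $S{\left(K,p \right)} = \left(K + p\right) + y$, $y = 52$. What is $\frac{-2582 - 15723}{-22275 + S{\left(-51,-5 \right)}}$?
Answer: $\frac{18305}{22279} \approx 0.82163$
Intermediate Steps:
$S{\left(K,p \right)} = 52 + K + p$ ($S{\left(K,p \right)} = \left(K + p\right) + 52 = 52 + K + p$)
$\frac{-2582 - 15723}{-22275 + S{\left(-51,-5 \right)}} = \frac{-2582 - 15723}{-22275 - 4} = - \frac{18305}{-22275 - 4} = - \frac{18305}{-22279} = \left(-18305\right) \left(- \frac{1}{22279}\right) = \frac{18305}{22279}$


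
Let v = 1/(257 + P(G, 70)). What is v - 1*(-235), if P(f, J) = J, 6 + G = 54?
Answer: 76846/327 ≈ 235.00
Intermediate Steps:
G = 48 (G = -6 + 54 = 48)
v = 1/327 (v = 1/(257 + 70) = 1/327 ≈ 0.0030581)
v - 1*(-235) = 1/327 - 1*(-235) = 1/327 + 235 = 76846/327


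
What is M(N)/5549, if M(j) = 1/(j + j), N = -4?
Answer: -1/44392 ≈ -2.2527e-5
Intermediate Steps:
M(j) = 1/(2*j)
M(N)/5549 = ((½)/(-4))/5549 = ((½)*(-¼))*(1/5549) = -⅛*1/5549 = -1/44392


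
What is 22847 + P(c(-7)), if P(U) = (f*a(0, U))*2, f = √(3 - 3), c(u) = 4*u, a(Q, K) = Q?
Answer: 22847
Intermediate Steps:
f = 0 (f = √0 = 0)
P(U) = 0 (P(U) = (0*0)*2 = 0*2 = 0)
22847 + P(c(-7)) = 22847 + 0 = 22847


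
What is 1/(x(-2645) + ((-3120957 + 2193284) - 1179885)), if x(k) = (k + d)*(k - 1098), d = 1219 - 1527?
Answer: 1/8945521 ≈ 1.1179e-7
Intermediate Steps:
d = -308
x(k) = (-1098 + k)*(-308 + k) (x(k) = (k - 308)*(k - 1098) = (-308 + k)*(-1098 + k) = (-1098 + k)*(-308 + k))
1/(x(-2645) + ((-3120957 + 2193284) - 1179885)) = 1/((338184 + (-2645)² - 1406*(-2645)) + ((-3120957 + 2193284) - 1179885)) = 1/((338184 + 6996025 + 3718870) + (-927673 - 1179885)) = 1/(11053079 - 2107558) = 1/8945521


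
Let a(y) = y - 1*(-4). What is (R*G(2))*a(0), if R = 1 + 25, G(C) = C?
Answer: 208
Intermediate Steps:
a(y) = 4 + y (a(y) = y + 4 = 4 + y)
R = 26
(R*G(2))*a(0) = (26*2)*(4 + 0) = 52*4 = 208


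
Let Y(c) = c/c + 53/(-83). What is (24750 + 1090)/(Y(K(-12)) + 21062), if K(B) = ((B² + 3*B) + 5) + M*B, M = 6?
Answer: 134045/109261 ≈ 1.2268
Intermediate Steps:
K(B) = 5 + B² + 9*B (K(B) = ((B² + 3*B) + 5) + 6*B = (5 + B² + 3*B) + 6*B = 5 + B² + 9*B)
Y(c) = 30/83 (Y(c) = 1 + 53*(-1/83) = 1 - 53/83 = 30/83)
(24750 + 1090)/(Y(K(-12)) + 21062) = (24750 + 1090)/(30/83 + 21062) = 25840/(1748176/83) = 25840*(83/1748176) = 134045/109261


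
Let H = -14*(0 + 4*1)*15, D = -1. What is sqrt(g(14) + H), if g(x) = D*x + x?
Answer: 2*I*sqrt(210) ≈ 28.983*I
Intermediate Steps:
g(x) = 0 (g(x) = -x + x = 0)
H = -840 (H = -14*(0 + 4)*15 = -14*4*15 = -56*15 = -840)
sqrt(g(14) + H) = sqrt(0 - 840) = sqrt(-840) = 2*I*sqrt(210)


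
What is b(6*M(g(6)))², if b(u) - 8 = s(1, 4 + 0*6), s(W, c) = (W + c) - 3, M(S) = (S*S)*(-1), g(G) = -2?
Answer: 100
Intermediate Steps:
M(S) = -S² (M(S) = S²*(-1) = -S²)
s(W, c) = -3 + W + c
b(u) = 10 (b(u) = 8 + (-3 + 1 + (4 + 0*6)) = 8 + (-3 + 1 + (4 + 0)) = 8 + (-3 + 1 + 4) = 8 + 2 = 10)
b(6*M(g(6)))² = 10² = 100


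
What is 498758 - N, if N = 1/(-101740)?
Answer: 50743638921/101740 ≈ 4.9876e+5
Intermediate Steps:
N = -1/101740 ≈ -9.8290e-6
498758 - N = 498758 - 1*(-1/101740) = 498758 + 1/101740 = 50743638921/101740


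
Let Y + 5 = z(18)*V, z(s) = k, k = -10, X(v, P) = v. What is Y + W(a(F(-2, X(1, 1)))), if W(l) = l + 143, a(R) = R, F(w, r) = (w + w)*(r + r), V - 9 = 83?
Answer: -790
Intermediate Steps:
V = 92 (V = 9 + 83 = 92)
F(w, r) = 4*r*w (F(w, r) = (2*w)*(2*r) = 4*r*w)
z(s) = -10
W(l) = 143 + l
Y = -925 (Y = -5 - 10*92 = -5 - 920 = -925)
Y + W(a(F(-2, X(1, 1)))) = -925 + (143 + 4*1*(-2)) = -925 + (143 - 8) = -925 + 135 = -790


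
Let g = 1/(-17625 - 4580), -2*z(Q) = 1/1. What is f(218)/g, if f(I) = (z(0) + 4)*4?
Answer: -310870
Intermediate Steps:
z(Q) = -½ (z(Q) = -½/1 = -½*1 = -½)
f(I) = 14 (f(I) = (-½ + 4)*4 = (7/2)*4 = 14)
g = -1/22205 (g = 1/(-22205) = -1/22205 ≈ -4.5035e-5)
f(218)/g = 14/(-1/22205) = 14*(-22205) = -310870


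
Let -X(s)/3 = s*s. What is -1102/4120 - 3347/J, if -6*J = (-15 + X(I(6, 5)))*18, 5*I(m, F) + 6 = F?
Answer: -86497667/1168020 ≈ -74.055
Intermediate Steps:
I(m, F) = -6/5 + F/5
X(s) = -3*s² (X(s) = -3*s*s = -3*s²)
J = 1134/25 (J = -(-15 - 3*(-6/5 + (⅕)*5)²)*18/6 = -(-15 - 3*(-6/5 + 1)²)*18/6 = -(-15 - 3*(-⅕)²)*18/6 = -(-15 - 3*1/25)*18/6 = -(-15 - 3/25)*18/6 = -(-63)*18/25 = -⅙*(-6804/25) = 1134/25 ≈ 45.360)
-1102/4120 - 3347/J = -1102/4120 - 3347/1134/25 = -1102*1/4120 - 3347*25/1134 = -551/2060 - 83675/1134 = -86497667/1168020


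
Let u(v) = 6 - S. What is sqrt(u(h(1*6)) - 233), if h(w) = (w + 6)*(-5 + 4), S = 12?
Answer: I*sqrt(239) ≈ 15.46*I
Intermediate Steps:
h(w) = -6 - w (h(w) = (6 + w)*(-1) = -6 - w)
u(v) = -6 (u(v) = 6 - 1*12 = 6 - 12 = -6)
sqrt(u(h(1*6)) - 233) = sqrt(-6 - 233) = sqrt(-239) = I*sqrt(239)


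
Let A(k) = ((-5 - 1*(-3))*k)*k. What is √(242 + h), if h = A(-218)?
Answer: 3*I*√10534 ≈ 307.91*I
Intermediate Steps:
A(k) = -2*k² (A(k) = ((-5 + 3)*k)*k = (-2*k)*k = -2*k²)
h = -95048 (h = -2*(-218)² = -2*47524 = -95048)
√(242 + h) = √(242 - 95048) = √(-94806) = 3*I*√10534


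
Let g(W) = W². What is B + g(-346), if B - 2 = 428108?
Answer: 547826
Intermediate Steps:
B = 428110 (B = 2 + 428108 = 428110)
B + g(-346) = 428110 + (-346)² = 428110 + 119716 = 547826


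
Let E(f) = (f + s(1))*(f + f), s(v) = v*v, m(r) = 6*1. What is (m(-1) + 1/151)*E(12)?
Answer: 282984/151 ≈ 1874.1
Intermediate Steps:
m(r) = 6
s(v) = v²
E(f) = 2*f*(1 + f) (E(f) = (f + 1²)*(f + f) = (f + 1)*(2*f) = (1 + f)*(2*f) = 2*f*(1 + f))
(m(-1) + 1/151)*E(12) = (6 + 1/151)*(2*12*(1 + 12)) = (6 + 1/151)*(2*12*13) = (907/151)*312 = 282984/151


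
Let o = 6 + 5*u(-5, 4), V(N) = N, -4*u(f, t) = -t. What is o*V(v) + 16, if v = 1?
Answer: 27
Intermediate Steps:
u(f, t) = t/4 (u(f, t) = -(-1)*t/4 = t/4)
o = 11 (o = 6 + 5*((¼)*4) = 6 + 5*1 = 6 + 5 = 11)
o*V(v) + 16 = 11*1 + 16 = 11 + 16 = 27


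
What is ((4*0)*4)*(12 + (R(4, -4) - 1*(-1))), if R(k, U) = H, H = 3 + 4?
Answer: 0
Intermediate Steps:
H = 7
R(k, U) = 7
((4*0)*4)*(12 + (R(4, -4) - 1*(-1))) = ((4*0)*4)*(12 + (7 - 1*(-1))) = (0*4)*(12 + (7 + 1)) = 0*(12 + 8) = 0*20 = 0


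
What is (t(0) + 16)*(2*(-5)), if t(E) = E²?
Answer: -160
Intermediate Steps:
(t(0) + 16)*(2*(-5)) = (0² + 16)*(2*(-5)) = (0 + 16)*(-10) = 16*(-10) = -160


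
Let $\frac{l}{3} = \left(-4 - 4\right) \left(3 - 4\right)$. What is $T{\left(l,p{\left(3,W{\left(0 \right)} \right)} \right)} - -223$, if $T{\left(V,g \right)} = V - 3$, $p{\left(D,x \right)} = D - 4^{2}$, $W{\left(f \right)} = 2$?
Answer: $244$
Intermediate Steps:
$p{\left(D,x \right)} = -16 + D$ ($p{\left(D,x \right)} = D - 16 = -16 + D$)
$l = 24$ ($l = 3 \left(-4 - 4\right) \left(3 - 4\right) = 3 \left(\left(-8\right) \left(-1\right)\right) = 3 \cdot 8 = 24$)
$T{\left(V,g \right)} = -3 + V$ ($T{\left(V,g \right)} = V - 3 = -3 + V$)
$T{\left(l,p{\left(3,W{\left(0 \right)} \right)} \right)} - -223 = \left(-3 + 24\right) - -223 = 21 + 223 = 244$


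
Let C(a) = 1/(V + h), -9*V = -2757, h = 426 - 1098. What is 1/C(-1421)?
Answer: -1097/3 ≈ -365.67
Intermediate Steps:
h = -672
V = 919/3 (V = -⅑*(-2757) = 919/3 ≈ 306.33)
C(a) = -3/1097 (C(a) = 1/(919/3 - 672) = 1/(-1097/3) = -3/1097)
1/C(-1421) = 1/(-3/1097) = -1097/3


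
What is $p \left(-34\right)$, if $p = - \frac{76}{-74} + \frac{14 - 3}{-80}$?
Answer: $- \frac{44761}{1480} \approx -30.244$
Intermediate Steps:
$p = \frac{2633}{2960}$ ($p = \left(-76\right) \left(- \frac{1}{74}\right) + 11 \left(- \frac{1}{80}\right) = \frac{38}{37} - \frac{11}{80} = \frac{2633}{2960} \approx 0.88953$)
$p \left(-34\right) = \frac{2633}{2960} \left(-34\right) = - \frac{44761}{1480}$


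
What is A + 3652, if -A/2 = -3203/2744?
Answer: 5013747/1372 ≈ 3654.3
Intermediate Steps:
A = 3203/1372 (A = -(-6406)/2744 = -2*(-3203/2744) = 3203/1372 ≈ 2.3345)
A + 3652 = 3203/1372 + 3652 = 5013747/1372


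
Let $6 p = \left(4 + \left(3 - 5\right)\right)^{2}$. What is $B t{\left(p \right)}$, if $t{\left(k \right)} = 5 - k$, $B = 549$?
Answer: $2379$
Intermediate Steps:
$p = \frac{2}{3}$ ($p = \frac{\left(4 + \left(3 - 5\right)\right)^{2}}{6} = \frac{\left(4 - 2\right)^{2}}{6} = \frac{2^{2}}{6} = \frac{1}{6} \cdot 4 = \frac{2}{3} \approx 0.66667$)
$B t{\left(p \right)} = 549 \left(5 - \frac{2}{3}\right) = 549 \cdot \frac{13}{3} = 2379$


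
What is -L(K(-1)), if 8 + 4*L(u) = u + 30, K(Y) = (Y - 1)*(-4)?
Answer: -15/2 ≈ -7.5000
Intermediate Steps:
K(Y) = 4 - 4*Y (K(Y) = (-1 + Y)*(-4) = 4 - 4*Y)
L(u) = 11/2 + u/4 (L(u) = -2 + (u + 30)/4 = -2 + (30 + u)/4 = -2 + (15/2 + u/4) = 11/2 + u/4)
-L(K(-1)) = -(11/2 + (4 - 4*(-1))/4) = -(11/2 + (4 + 4)/4) = -(11/2 + (¼)*8) = -(11/2 + 2) = -1*15/2 = -15/2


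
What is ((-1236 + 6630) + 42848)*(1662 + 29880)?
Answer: 1521649164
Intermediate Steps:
((-1236 + 6630) + 42848)*(1662 + 29880) = (5394 + 42848)*31542 = 48242*31542 = 1521649164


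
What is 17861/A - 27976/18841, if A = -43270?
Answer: -1547040621/815250070 ≈ -1.8976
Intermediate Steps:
17861/A - 27976/18841 = 17861/(-43270) - 27976/18841 = 17861*(-1/43270) - 27976*1/18841 = -17861/43270 - 27976/18841 = -1547040621/815250070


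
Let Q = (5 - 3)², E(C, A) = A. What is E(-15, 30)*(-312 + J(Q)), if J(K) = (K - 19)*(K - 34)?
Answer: 4140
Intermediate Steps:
Q = 4 (Q = 2² = 4)
J(K) = (-34 + K)*(-19 + K) (J(K) = (-19 + K)*(-34 + K) = (-34 + K)*(-19 + K))
E(-15, 30)*(-312 + J(Q)) = 30*(-312 + (646 + 4² - 53*4)) = 30*(-312 + (646 + 16 - 212)) = 30*(-312 + 450) = 30*138 = 4140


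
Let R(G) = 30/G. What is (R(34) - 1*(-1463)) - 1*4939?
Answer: -59077/17 ≈ -3475.1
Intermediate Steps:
(R(34) - 1*(-1463)) - 1*4939 = (30/34 - 1*(-1463)) - 1*4939 = (30*(1/34) + 1463) - 4939 = (15/17 + 1463) - 4939 = 24886/17 - 4939 = -59077/17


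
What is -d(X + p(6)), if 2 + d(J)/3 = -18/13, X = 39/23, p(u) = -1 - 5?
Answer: 132/13 ≈ 10.154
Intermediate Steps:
p(u) = -6
X = 39/23 (X = 39*(1/23) = 39/23 ≈ 1.6957)
d(J) = -132/13 (d(J) = -6 + 3*(-18/13) = -6 - 54/13 = -132/13)
-d(X + p(6)) = -1*(-132/13) = 132/13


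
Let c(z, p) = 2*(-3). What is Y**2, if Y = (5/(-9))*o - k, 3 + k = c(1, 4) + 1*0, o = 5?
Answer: 3136/81 ≈ 38.716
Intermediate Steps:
c(z, p) = -6
k = -9 (k = -3 + (-6 + 1*0) = -3 + (-6 + 0) = -3 - 6 = -9)
Y = 56/9 (Y = (5/(-9))*5 - 1*(-9) = (5*(-1/9))*5 + 9 = -5/9*5 + 9 = -25/9 + 9 = 56/9 ≈ 6.2222)
Y**2 = (56/9)**2 = 3136/81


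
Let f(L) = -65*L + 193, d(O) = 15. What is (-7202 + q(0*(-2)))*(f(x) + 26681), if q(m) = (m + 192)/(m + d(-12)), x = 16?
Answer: -928628964/5 ≈ -1.8573e+8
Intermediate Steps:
f(L) = 193 - 65*L
q(m) = (192 + m)/(15 + m) (q(m) = (m + 192)/(m + 15) = (192 + m)/(15 + m))
(-7202 + q(0*(-2)))*(f(x) + 26681) = (-7202 + (192 + 0*(-2))/(15 + 0*(-2)))*((193 - 65*16) + 26681) = (-7202 + (192 + 0)/(15 + 0))*((193 - 1040) + 26681) = (-7202 + 192/15)*(-847 + 26681) = (-7202 + (1/15)*192)*25834 = (-7202 + 64/5)*25834 = -35946/5*25834 = -928628964/5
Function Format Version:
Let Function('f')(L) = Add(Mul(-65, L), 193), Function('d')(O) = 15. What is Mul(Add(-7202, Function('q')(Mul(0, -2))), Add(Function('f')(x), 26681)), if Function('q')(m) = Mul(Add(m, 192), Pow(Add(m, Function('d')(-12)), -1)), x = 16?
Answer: Rational(-928628964, 5) ≈ -1.8573e+8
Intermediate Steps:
Function('f')(L) = Add(193, Mul(-65, L))
Function('q')(m) = Mul(Pow(Add(15, m), -1), Add(192, m)) (Function('q')(m) = Mul(Add(m, 192), Pow(Add(m, 15), -1)) = Mul(Add(192, m), Pow(Add(15, m), -1)) = Mul(Pow(Add(15, m), -1), Add(192, m)))
Mul(Add(-7202, Function('q')(Mul(0, -2))), Add(Function('f')(x), 26681)) = Mul(Add(-7202, Mul(Pow(Add(15, Mul(0, -2)), -1), Add(192, Mul(0, -2)))), Add(Add(193, Mul(-65, 16)), 26681)) = Mul(Add(-7202, Mul(Pow(Add(15, 0), -1), Add(192, 0))), Add(Add(193, -1040), 26681)) = Mul(Add(-7202, Mul(Pow(15, -1), 192)), Add(-847, 26681)) = Mul(Add(-7202, Mul(Rational(1, 15), 192)), 25834) = Mul(Add(-7202, Rational(64, 5)), 25834) = Mul(Rational(-35946, 5), 25834) = Rational(-928628964, 5)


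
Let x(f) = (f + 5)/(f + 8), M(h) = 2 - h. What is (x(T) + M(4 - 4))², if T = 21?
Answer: 7056/841 ≈ 8.3900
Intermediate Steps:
x(f) = (5 + f)/(8 + f)
(x(T) + M(4 - 4))² = ((5 + 21)/(8 + 21) + (2 - (4 - 4)))² = (26/29 + (2 - 1*0))² = ((1/29)*26 + (2 + 0))² = (26/29 + 2)² = (84/29)² = 7056/841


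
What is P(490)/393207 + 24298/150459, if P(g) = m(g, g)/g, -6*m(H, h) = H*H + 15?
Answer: 1870203664937/11595660274548 ≈ 0.16128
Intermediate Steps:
m(H, h) = -5/2 - H²/6 (m(H, h) = -(H*H + 15)/6 = -(H² + 15)/6 = -(15 + H²)/6 = -5/2 - H²/6)
P(g) = (-5/2 - g²/6)/g
P(490)/393207 + 24298/150459 = ((⅙)*(-15 - 1*490²)/490)/393207 + 24298/150459 = ((⅙)*(1/490)*(-15 - 1*240100))*(1/393207) + 24298*(1/150459) = ((⅙)*(1/490)*(-15 - 240100))*(1/393207) + 24298/150459 = ((⅙)*(1/490)*(-240115))*(1/393207) + 24298/150459 = -48023/588*1/393207 + 24298/150459 = -48023/231205716 + 24298/150459 = 1870203664937/11595660274548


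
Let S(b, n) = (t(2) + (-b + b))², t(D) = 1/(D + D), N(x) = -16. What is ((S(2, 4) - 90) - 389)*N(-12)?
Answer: 7663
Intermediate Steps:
t(D) = 1/(2*D)
S(b, n) = 1/16 (S(b, n) = ((½)/2 + (-b + b))² = ((½)*(½) + 0)² = (¼ + 0)² = (¼)² = 1/16)
((S(2, 4) - 90) - 389)*N(-12) = ((1/16 - 90) - 389)*(-16) = (-1439/16 - 389)*(-16) = -7663/16*(-16) = 7663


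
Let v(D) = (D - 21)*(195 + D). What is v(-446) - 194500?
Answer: -77283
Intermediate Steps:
v(D) = (-21 + D)*(195 + D)
v(-446) - 194500 = (-4095 + (-446)² + 174*(-446)) - 194500 = (-4095 + 198916 - 77604) - 194500 = 117217 - 194500 = -77283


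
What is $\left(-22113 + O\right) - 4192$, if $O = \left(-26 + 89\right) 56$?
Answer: $-22777$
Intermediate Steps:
$O = 3528$ ($O = 63 \cdot 56 = 3528$)
$\left(-22113 + O\right) - 4192 = \left(-22113 + 3528\right) - 4192 = -18585 - 4192 = -22777$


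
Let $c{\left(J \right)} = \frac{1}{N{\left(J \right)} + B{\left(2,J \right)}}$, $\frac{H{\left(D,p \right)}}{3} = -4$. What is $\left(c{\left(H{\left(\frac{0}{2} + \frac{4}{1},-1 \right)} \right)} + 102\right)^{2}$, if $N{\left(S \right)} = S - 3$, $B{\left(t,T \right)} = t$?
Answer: $\frac{1755625}{169} \approx 10388.0$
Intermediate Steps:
$H{\left(D,p \right)} = -12$ ($H{\left(D,p \right)} = 3 \left(-4\right) = -12$)
$N{\left(S \right)} = -3 + S$ ($N{\left(S \right)} = S - 3 = -3 + S$)
$c{\left(J \right)} = \frac{1}{-1 + J}$ ($c{\left(J \right)} = \frac{1}{\left(-3 + J\right) + 2} = \frac{1}{-1 + J}$)
$\left(c{\left(H{\left(\frac{0}{2} + \frac{4}{1},-1 \right)} \right)} + 102\right)^{2} = \left(\frac{1}{-1 - 12} + 102\right)^{2} = \left(\frac{1}{-13} + 102\right)^{2} = \left(- \frac{1}{13} + 102\right)^{2} = \left(\frac{1325}{13}\right)^{2} = \frac{1755625}{169}$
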